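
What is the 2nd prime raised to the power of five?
Convert the 2nd prime (prime index) → 3 (decimal)
Convert five (English words) → 5 (decimal)
Compute 3 ^ 5 = 243
243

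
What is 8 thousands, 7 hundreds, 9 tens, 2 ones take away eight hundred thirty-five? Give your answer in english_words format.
Convert 8 thousands, 7 hundreds, 9 tens, 2 ones (place-value notation) → 8×1000 + 7×100 + 9×10 + 2 = 8792 (decimal)
Convert eight hundred thirty-five (English words) → 8×100 + 35 = 835 (decimal)
Compute 8792 - 835 = 7957
Convert 7957 (decimal) → 7957 = 7×1000 + 9×100 + 57 → seven thousand nine hundred fifty-seven (English words)
seven thousand nine hundred fifty-seven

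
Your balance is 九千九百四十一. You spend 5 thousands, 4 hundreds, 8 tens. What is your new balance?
Convert 九千九百四十一 (Chinese numeral) → 9×1000 + 9×100 + 4×10 + 1 = 9941 (decimal)
Convert 5 thousands, 4 hundreds, 8 tens (place-value notation) → 5×1000 + 4×100 + 8×10 = 5480 (decimal)
Compute 9941 - 5480 = 4461
4461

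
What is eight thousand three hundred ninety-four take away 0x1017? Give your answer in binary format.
Convert eight thousand three hundred ninety-four (English words) → 8×1000 + 3×100 + 94 = 8394 (decimal)
Convert 0x1017 (hexadecimal) → 1×4096 + 1×16 + 7 = 4119 (decimal)
Compute 8394 - 4119 = 4275
Convert 4275 (decimal) → 4275 = 4096 + 128 + 32 + 16 + 2 + 1 → 0b1000010110011 (binary)
0b1000010110011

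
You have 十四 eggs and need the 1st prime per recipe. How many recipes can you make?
Convert 十四 (Chinese numeral) → 1×10 + 4 = 14 (decimal)
Convert the 1st prime (prime index) → 2 (decimal)
Compute 14 ÷ 2 = 7
7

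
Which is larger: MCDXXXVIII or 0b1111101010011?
Convert MCDXXXVIII (Roman numeral) → 1000 + 400 + 10 + 10 + 10 + 5 + 1 + 1 + 1 = 1438 (decimal)
Convert 0b1111101010011 (binary) → 4096 + 2048 + 1024 + 512 + 256 + 64 + 16 + 2 + 1 = 8019 (decimal)
Compare 1438 vs 8019: larger = 8019
8019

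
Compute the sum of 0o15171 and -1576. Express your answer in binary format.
Convert 0o15171 (octal) → 1×4096 + 5×512 + 1×64 + 7×8 + 1 = 6777 (decimal)
Compute 6777 + -1576 = 5201
Convert 5201 (decimal) → 5201 = 4096 + 1024 + 64 + 16 + 1 → 0b1010001010001 (binary)
0b1010001010001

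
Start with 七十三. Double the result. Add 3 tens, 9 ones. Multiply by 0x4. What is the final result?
Convert 七十三 (Chinese numeral) → 7×10 + 3 = 73 (decimal)
Start: 73
73 × 2 = 146
Convert 3 tens, 9 ones (place-value notation) → 3×10 + 9 = 39 (decimal)
146 + 39 = 185
Convert 0x4 (hexadecimal) → 4 (decimal)
185 × 4 = 740
740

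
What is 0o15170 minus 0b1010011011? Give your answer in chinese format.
Convert 0o15170 (octal) → 1×4096 + 5×512 + 1×64 + 7×8 = 6776 (decimal)
Convert 0b1010011011 (binary) → 512 + 128 + 16 + 8 + 2 + 1 = 667 (decimal)
Compute 6776 - 667 = 6109
Convert 6109 (decimal) → 6109 = 6×1000 + 1×100 + 9 → 六千一百零九 (Chinese numeral)
六千一百零九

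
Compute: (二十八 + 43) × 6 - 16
Convert 二十八 (Chinese numeral) → 2×10 + 8 = 28 (decimal)
Expression in decimal: (28 + 43) × 6 - 16
Parentheses first: 28 + 43 = 71
Multiply: 71 × 6 = 426
Subtract: 426 - 16 = 410
410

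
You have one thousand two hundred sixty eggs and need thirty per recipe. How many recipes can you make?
Convert one thousand two hundred sixty (English words) → 1×1000 + 2×100 + 60 = 1260 (decimal)
Convert thirty (English words) → 30 (decimal)
Compute 1260 ÷ 30 = 42
42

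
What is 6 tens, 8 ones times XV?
Convert 6 tens, 8 ones (place-value notation) → 6×10 + 8 = 68 (decimal)
Convert XV (Roman numeral) → 10 + 5 = 15 (decimal)
Compute 68 × 15 = 1020
1020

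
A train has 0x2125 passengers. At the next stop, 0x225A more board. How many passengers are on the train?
Convert 0x2125 (hexadecimal) → 2×4096 + 1×256 + 2×16 + 5 = 8485 (decimal)
Convert 0x225A (hexadecimal) → 2×4096 + 2×256 + 5×16 + 10 = 8794 (decimal)
Compute 8485 + 8794 = 17279
17279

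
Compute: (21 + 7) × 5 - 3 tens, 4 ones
Convert 3 tens, 4 ones (place-value notation) → 3×10 + 4 = 34 (decimal)
Expression in decimal: (21 + 7) × 5 - 34
Parentheses first: 21 + 7 = 28
Multiply: 28 × 5 = 140
Subtract: 140 - 34 = 106
106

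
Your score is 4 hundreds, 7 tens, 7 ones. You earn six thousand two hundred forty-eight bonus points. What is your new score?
Convert 4 hundreds, 7 tens, 7 ones (place-value notation) → 4×100 + 7×10 + 7 = 477 (decimal)
Convert six thousand two hundred forty-eight (English words) → 6×1000 + 2×100 + 48 = 6248 (decimal)
Compute 477 + 6248 = 6725
6725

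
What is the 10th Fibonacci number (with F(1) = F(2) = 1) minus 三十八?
The 10th Fibonacci number (with F(1) = F(2) = 1): 1, 1, 2, 3, 5, 8, 13, 21, 34, 55 → 55
Convert 三十八 (Chinese numeral) → 3×10 + 8 = 38 (decimal)
Compute 55 - 38 = 17
17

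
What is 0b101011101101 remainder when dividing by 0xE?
Convert 0b101011101101 (binary) → 2048 + 512 + 128 + 64 + 32 + 8 + 4 + 1 = 2797 (decimal)
Convert 0xE (hexadecimal) → 14 (decimal)
Compute 2797 mod 14 = 11
11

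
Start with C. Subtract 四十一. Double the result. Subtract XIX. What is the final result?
Convert C (Roman numeral) → 100 (decimal)
Start: 100
Convert 四十一 (Chinese numeral) → 4×10 + 1 = 41 (decimal)
100 - 41 = 59
59 × 2 = 118
Convert XIX (Roman numeral) → 10 + 9 = 19 (decimal)
118 - 19 = 99
99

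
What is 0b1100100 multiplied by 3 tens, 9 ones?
Convert 0b1100100 (binary) → 64 + 32 + 4 = 100 (decimal)
Convert 3 tens, 9 ones (place-value notation) → 3×10 + 9 = 39 (decimal)
Compute 100 × 39 = 3900
3900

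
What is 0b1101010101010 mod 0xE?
Convert 0b1101010101010 (binary) → 4096 + 2048 + 512 + 128 + 32 + 8 + 2 = 6826 (decimal)
Convert 0xE (hexadecimal) → 14 (decimal)
Compute 6826 mod 14 = 8
8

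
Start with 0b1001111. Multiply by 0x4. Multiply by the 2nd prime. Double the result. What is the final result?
Convert 0b1001111 (binary) → 64 + 8 + 4 + 2 + 1 = 79 (decimal)
Start: 79
Convert 0x4 (hexadecimal) → 4 (decimal)
79 × 4 = 316
Convert the 2nd prime (prime index) → 3 (decimal)
316 × 3 = 948
948 × 2 = 1896
1896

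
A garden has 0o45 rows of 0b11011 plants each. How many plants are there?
Convert 0b11011 (binary) → 16 + 8 + 2 + 1 = 27 (decimal)
Convert 0o45 (octal) → 4×8 + 5 = 37 (decimal)
Compute 27 × 37 = 999
999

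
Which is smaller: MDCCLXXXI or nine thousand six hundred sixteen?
Convert MDCCLXXXI (Roman numeral) → 1000 + 500 + 100 + 100 + 50 + 10 + 10 + 10 + 1 = 1781 (decimal)
Convert nine thousand six hundred sixteen (English words) → 9×1000 + 6×100 + 16 = 9616 (decimal)
Compare 1781 vs 9616: smaller = 1781
1781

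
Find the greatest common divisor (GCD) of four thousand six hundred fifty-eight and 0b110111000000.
Convert four thousand six hundred fifty-eight (English words) → 4×1000 + 6×100 + 58 = 4658 (decimal)
Convert 0b110111000000 (binary) → 2048 + 1024 + 256 + 128 + 64 = 3520 (decimal)
Compute gcd(4658, 3520) = 2
2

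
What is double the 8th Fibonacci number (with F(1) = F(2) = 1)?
The 8th Fibonacci number (with F(1) = F(2) = 1): 1, 1, 2, 3, 5, 8, 13, 21 → 21
Compute 21 × 2 = 42
42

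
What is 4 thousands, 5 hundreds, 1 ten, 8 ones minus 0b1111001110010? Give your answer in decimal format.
Convert 4 thousands, 5 hundreds, 1 ten, 8 ones (place-value notation) → 4×1000 + 5×100 + 1×10 + 8 = 4518 (decimal)
Convert 0b1111001110010 (binary) → 4096 + 2048 + 1024 + 512 + 64 + 32 + 16 + 2 = 7794 (decimal)
Compute 4518 - 7794 = -3276
-3276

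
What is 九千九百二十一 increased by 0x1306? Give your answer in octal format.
Convert 九千九百二十一 (Chinese numeral) → 9×1000 + 9×100 + 2×10 + 1 = 9921 (decimal)
Convert 0x1306 (hexadecimal) → 1×4096 + 3×256 + 6 = 4870 (decimal)
Compute 9921 + 4870 = 14791
Convert 14791 (decimal) → 14791 = 3×4096 + 4×512 + 7×64 + 7 → 0o34707 (octal)
0o34707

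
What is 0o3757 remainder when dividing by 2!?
Convert 0o3757 (octal) → 3×512 + 7×64 + 5×8 + 7 = 2031 (decimal)
Convert 2! (factorial) → 2 (decimal)
Compute 2031 mod 2 = 1
1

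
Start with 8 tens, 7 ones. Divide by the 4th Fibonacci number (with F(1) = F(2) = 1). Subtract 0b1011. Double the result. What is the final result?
Convert 8 tens, 7 ones (place-value notation) → 8×10 + 7 = 87 (decimal)
Start: 87
Convert the 4th Fibonacci number (with F(1) = F(2) = 1) (Fibonacci index) → 1, 1, 2, 3 → 3 (decimal)
87 ÷ 3 = 29
Convert 0b1011 (binary) → 8 + 2 + 1 = 11 (decimal)
29 - 11 = 18
18 × 2 = 36
36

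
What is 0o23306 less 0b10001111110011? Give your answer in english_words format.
Convert 0o23306 (octal) → 2×4096 + 3×512 + 3×64 + 6 = 9926 (decimal)
Convert 0b10001111110011 (binary) → 8192 + 512 + 256 + 128 + 64 + 32 + 16 + 2 + 1 = 9203 (decimal)
Compute 9926 - 9203 = 723
Convert 723 (decimal) → 723 = 7×100 + 23 → seven hundred twenty-three (English words)
seven hundred twenty-three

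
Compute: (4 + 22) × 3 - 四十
Convert 四十 (Chinese numeral) → 4×10 = 40 (decimal)
Expression in decimal: (4 + 22) × 3 - 40
Parentheses first: 4 + 22 = 26
Multiply: 26 × 3 = 78
Subtract: 78 - 40 = 38
38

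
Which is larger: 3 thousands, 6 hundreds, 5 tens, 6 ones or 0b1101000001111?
Convert 3 thousands, 6 hundreds, 5 tens, 6 ones (place-value notation) → 3×1000 + 6×100 + 5×10 + 6 = 3656 (decimal)
Convert 0b1101000001111 (binary) → 4096 + 2048 + 512 + 8 + 4 + 2 + 1 = 6671 (decimal)
Compare 3656 vs 6671: larger = 6671
6671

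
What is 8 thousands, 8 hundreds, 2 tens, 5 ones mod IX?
Convert 8 thousands, 8 hundreds, 2 tens, 5 ones (place-value notation) → 8×1000 + 8×100 + 2×10 + 5 = 8825 (decimal)
Convert IX (Roman numeral) → 9 (decimal)
Compute 8825 mod 9 = 5
5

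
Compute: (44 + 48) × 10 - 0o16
Convert 0o16 (octal) → 1×8 + 6 = 14 (decimal)
Expression in decimal: (44 + 48) × 10 - 14
Parentheses first: 44 + 48 = 92
Multiply: 92 × 10 = 920
Subtract: 920 - 14 = 906
906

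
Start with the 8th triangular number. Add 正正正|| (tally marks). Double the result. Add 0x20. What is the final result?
Convert the 8th triangular number (triangular index) → 8×9/2 = 36 (decimal)
Start: 36
Convert 正正正|| (tally marks) → 5 + 5 + 5 + 2 = 17 (decimal)
36 + 17 = 53
53 × 2 = 106
Convert 0x20 (hexadecimal) → 2×16 = 32 (decimal)
106 + 32 = 138
138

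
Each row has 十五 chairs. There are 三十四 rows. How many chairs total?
Convert 十五 (Chinese numeral) → 1×10 + 5 = 15 (decimal)
Convert 三十四 (Chinese numeral) → 3×10 + 4 = 34 (decimal)
Compute 15 × 34 = 510
510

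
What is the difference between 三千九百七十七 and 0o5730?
Convert 三千九百七十七 (Chinese numeral) → 3×1000 + 9×100 + 7×10 + 7 = 3977 (decimal)
Convert 0o5730 (octal) → 5×512 + 7×64 + 3×8 = 3032 (decimal)
Difference: |3977 - 3032| = 945
945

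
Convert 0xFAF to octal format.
Convert 0xFAF (hexadecimal) → 15×256 + 10×16 + 15 = 4015 (decimal)
Convert 4015 (decimal) → 4015 = 7×512 + 6×64 + 5×8 + 7 → 0o7657 (octal)
0o7657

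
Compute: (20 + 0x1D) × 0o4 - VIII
Convert 0x1D (hexadecimal) → 1×16 + 13 = 29 (decimal)
Convert 0o4 (octal) → 4 (decimal)
Convert VIII (Roman numeral) → 5 + 1 + 1 + 1 = 8 (decimal)
Expression in decimal: (20 + 29) × 4 - 8
Parentheses first: 20 + 29 = 49
Multiply: 49 × 4 = 196
Subtract: 196 - 8 = 188
188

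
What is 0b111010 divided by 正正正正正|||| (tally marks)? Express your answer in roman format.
Convert 0b111010 (binary) → 32 + 16 + 8 + 2 = 58 (decimal)
Convert 正正正正正|||| (tally marks) → 5 + 5 + 5 + 5 + 5 + 4 = 29 (decimal)
Compute 58 ÷ 29 = 2
Convert 2 (decimal) → 2 = 1 + 1 → II (Roman numeral)
II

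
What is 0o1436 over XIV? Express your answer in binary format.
Convert 0o1436 (octal) → 1×512 + 4×64 + 3×8 + 6 = 798 (decimal)
Convert XIV (Roman numeral) → 10 + 4 = 14 (decimal)
Compute 798 ÷ 14 = 57
Convert 57 (decimal) → 57 = 32 + 16 + 8 + 1 → 0b111001 (binary)
0b111001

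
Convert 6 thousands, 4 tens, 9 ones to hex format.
Convert 6 thousands, 4 tens, 9 ones (place-value notation) → 6×1000 + 4×10 + 9 = 6049 (decimal)
Convert 6049 (decimal) → 6049 = 1×4096 + 7×256 + 10×16 + 1 → 0x17A1 (hexadecimal)
0x17A1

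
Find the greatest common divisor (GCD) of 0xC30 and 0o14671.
Convert 0xC30 (hexadecimal) → 12×256 + 3×16 = 3120 (decimal)
Convert 0o14671 (octal) → 1×4096 + 4×512 + 6×64 + 7×8 + 1 = 6585 (decimal)
Compute gcd(3120, 6585) = 15
15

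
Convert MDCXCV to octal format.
Convert MDCXCV (Roman numeral) → 1000 + 500 + 100 + 90 + 5 = 1695 (decimal)
Convert 1695 (decimal) → 1695 = 3×512 + 2×64 + 3×8 + 7 → 0o3237 (octal)
0o3237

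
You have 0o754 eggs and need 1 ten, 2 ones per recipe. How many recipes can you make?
Convert 0o754 (octal) → 7×64 + 5×8 + 4 = 492 (decimal)
Convert 1 ten, 2 ones (place-value notation) → 1×10 + 2 = 12 (decimal)
Compute 492 ÷ 12 = 41
41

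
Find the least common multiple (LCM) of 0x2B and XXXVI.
Convert 0x2B (hexadecimal) → 2×16 + 11 = 43 (decimal)
Convert XXXVI (Roman numeral) → 10 + 10 + 10 + 5 + 1 = 36 (decimal)
Compute lcm(43, 36) = 1548
1548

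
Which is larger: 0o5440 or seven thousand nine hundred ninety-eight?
Convert 0o5440 (octal) → 5×512 + 4×64 + 4×8 = 2848 (decimal)
Convert seven thousand nine hundred ninety-eight (English words) → 7×1000 + 9×100 + 98 = 7998 (decimal)
Compare 2848 vs 7998: larger = 7998
7998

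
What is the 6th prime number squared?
The 6th prime number = 13
Compute 13² = 13 × 13 = 169
169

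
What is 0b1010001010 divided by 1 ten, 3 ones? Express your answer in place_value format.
Convert 0b1010001010 (binary) → 512 + 128 + 8 + 2 = 650 (decimal)
Convert 1 ten, 3 ones (place-value notation) → 1×10 + 3 = 13 (decimal)
Compute 650 ÷ 13 = 50
Convert 50 (decimal) → 50 = 5×10 → 5 tens (place-value notation)
5 tens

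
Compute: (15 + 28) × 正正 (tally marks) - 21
Convert 正正 (tally marks) → 5 + 5 = 10 (decimal)
Expression in decimal: (15 + 28) × 10 - 21
Parentheses first: 15 + 28 = 43
Multiply: 43 × 10 = 430
Subtract: 430 - 21 = 409
409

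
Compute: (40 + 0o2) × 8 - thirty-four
Convert 0o2 (octal) → 2 (decimal)
Convert thirty-four (English words) → 34 (decimal)
Expression in decimal: (40 + 2) × 8 - 34
Parentheses first: 40 + 2 = 42
Multiply: 42 × 8 = 336
Subtract: 336 - 34 = 302
302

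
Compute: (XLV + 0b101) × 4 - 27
Convert XLV (Roman numeral) → 40 + 5 = 45 (decimal)
Convert 0b101 (binary) → 4 + 1 = 5 (decimal)
Expression in decimal: (45 + 5) × 4 - 27
Parentheses first: 45 + 5 = 50
Multiply: 50 × 4 = 200
Subtract: 200 - 27 = 173
173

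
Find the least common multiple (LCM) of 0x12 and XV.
Convert 0x12 (hexadecimal) → 1×16 + 2 = 18 (decimal)
Convert XV (Roman numeral) → 10 + 5 = 15 (decimal)
Compute lcm(18, 15) = 90
90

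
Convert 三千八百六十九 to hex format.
Convert 三千八百六十九 (Chinese numeral) → 3×1000 + 8×100 + 6×10 + 9 = 3869 (decimal)
Convert 3869 (decimal) → 3869 = 15×256 + 1×16 + 13 → 0xF1D (hexadecimal)
0xF1D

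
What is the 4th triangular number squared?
The 4th triangular number = 4×5/2 = 10
Compute 10² = 10 × 10 = 100
100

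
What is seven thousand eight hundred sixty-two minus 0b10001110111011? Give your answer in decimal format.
Convert seven thousand eight hundred sixty-two (English words) → 7×1000 + 8×100 + 62 = 7862 (decimal)
Convert 0b10001110111011 (binary) → 8192 + 512 + 256 + 128 + 32 + 16 + 8 + 2 + 1 = 9147 (decimal)
Compute 7862 - 9147 = -1285
-1285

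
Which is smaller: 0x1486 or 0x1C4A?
Convert 0x1486 (hexadecimal) → 1×4096 + 4×256 + 8×16 + 6 = 5254 (decimal)
Convert 0x1C4A (hexadecimal) → 1×4096 + 12×256 + 4×16 + 10 = 7242 (decimal)
Compare 5254 vs 7242: smaller = 5254
5254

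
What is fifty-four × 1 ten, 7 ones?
Convert fifty-four (English words) → 54 (decimal)
Convert 1 ten, 7 ones (place-value notation) → 1×10 + 7 = 17 (decimal)
Compute 54 × 17 = 918
918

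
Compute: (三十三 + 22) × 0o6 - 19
Convert 三十三 (Chinese numeral) → 3×10 + 3 = 33 (decimal)
Convert 0o6 (octal) → 6 (decimal)
Expression in decimal: (33 + 22) × 6 - 19
Parentheses first: 33 + 22 = 55
Multiply: 55 × 6 = 330
Subtract: 330 - 19 = 311
311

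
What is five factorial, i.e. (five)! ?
Convert five (English words) → 5 (decimal)
Compute 5! = 120
120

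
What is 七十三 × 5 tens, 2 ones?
Convert 七十三 (Chinese numeral) → 7×10 + 3 = 73 (decimal)
Convert 5 tens, 2 ones (place-value notation) → 5×10 + 2 = 52 (decimal)
Compute 73 × 52 = 3796
3796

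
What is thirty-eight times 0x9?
Convert thirty-eight (English words) → 38 (decimal)
Convert 0x9 (hexadecimal) → 9 (decimal)
Compute 38 × 9 = 342
342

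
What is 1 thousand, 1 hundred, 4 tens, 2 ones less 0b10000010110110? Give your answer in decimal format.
Convert 1 thousand, 1 hundred, 4 tens, 2 ones (place-value notation) → 1×1000 + 1×100 + 4×10 + 2 = 1142 (decimal)
Convert 0b10000010110110 (binary) → 8192 + 128 + 32 + 16 + 4 + 2 = 8374 (decimal)
Compute 1142 - 8374 = -7232
-7232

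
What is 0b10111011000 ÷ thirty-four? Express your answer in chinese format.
Convert 0b10111011000 (binary) → 1024 + 256 + 128 + 64 + 16 + 8 = 1496 (decimal)
Convert thirty-four (English words) → 34 (decimal)
Compute 1496 ÷ 34 = 44
Convert 44 (decimal) → 44 = 4×10 + 4 → 四十四 (Chinese numeral)
四十四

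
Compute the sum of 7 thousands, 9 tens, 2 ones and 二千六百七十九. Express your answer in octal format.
Convert 7 thousands, 9 tens, 2 ones (place-value notation) → 7×1000 + 9×10 + 2 = 7092 (decimal)
Convert 二千六百七十九 (Chinese numeral) → 2×1000 + 6×100 + 7×10 + 9 = 2679 (decimal)
Compute 7092 + 2679 = 9771
Convert 9771 (decimal) → 9771 = 2×4096 + 3×512 + 5×8 + 3 → 0o23053 (octal)
0o23053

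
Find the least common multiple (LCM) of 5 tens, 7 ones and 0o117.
Convert 5 tens, 7 ones (place-value notation) → 5×10 + 7 = 57 (decimal)
Convert 0o117 (octal) → 1×64 + 1×8 + 7 = 79 (decimal)
Compute lcm(57, 79) = 4503
4503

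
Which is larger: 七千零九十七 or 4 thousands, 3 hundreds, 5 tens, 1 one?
Convert 七千零九十七 (Chinese numeral) → 7×1000 + 9×10 + 7 = 7097 (decimal)
Convert 4 thousands, 3 hundreds, 5 tens, 1 one (place-value notation) → 4×1000 + 3×100 + 5×10 + 1 = 4351 (decimal)
Compare 7097 vs 4351: larger = 7097
7097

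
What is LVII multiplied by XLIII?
Convert LVII (Roman numeral) → 50 + 5 + 1 + 1 = 57 (decimal)
Convert XLIII (Roman numeral) → 40 + 1 + 1 + 1 = 43 (decimal)
Compute 57 × 43 = 2451
2451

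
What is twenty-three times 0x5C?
Convert twenty-three (English words) → 23 (decimal)
Convert 0x5C (hexadecimal) → 5×16 + 12 = 92 (decimal)
Compute 23 × 92 = 2116
2116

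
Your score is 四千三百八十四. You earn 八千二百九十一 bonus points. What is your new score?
Convert 四千三百八十四 (Chinese numeral) → 4×1000 + 3×100 + 8×10 + 4 = 4384 (decimal)
Convert 八千二百九十一 (Chinese numeral) → 8×1000 + 2×100 + 9×10 + 1 = 8291 (decimal)
Compute 4384 + 8291 = 12675
12675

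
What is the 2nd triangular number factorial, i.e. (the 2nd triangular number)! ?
Convert the 2nd triangular number (triangular index) → 2×3/2 = 3 (decimal)
Compute 3! = 6
6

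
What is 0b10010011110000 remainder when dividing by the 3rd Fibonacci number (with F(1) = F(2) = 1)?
Convert 0b10010011110000 (binary) → 8192 + 1024 + 128 + 64 + 32 + 16 = 9456 (decimal)
Convert the 3rd Fibonacci number (with F(1) = F(2) = 1) (Fibonacci index) → 1, 1, 2 → 2 (decimal)
Compute 9456 mod 2 = 0
0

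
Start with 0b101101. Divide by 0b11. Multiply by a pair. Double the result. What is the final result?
Convert 0b101101 (binary) → 32 + 8 + 4 + 1 = 45 (decimal)
Start: 45
Convert 0b11 (binary) → 2 + 1 = 3 (decimal)
45 ÷ 3 = 15
Convert a pair (colloquial) → 2 (decimal)
15 × 2 = 30
30 × 2 = 60
60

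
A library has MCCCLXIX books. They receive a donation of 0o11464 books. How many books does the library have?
Convert MCCCLXIX (Roman numeral) → 1000 + 100 + 100 + 100 + 50 + 10 + 9 = 1369 (decimal)
Convert 0o11464 (octal) → 1×4096 + 1×512 + 4×64 + 6×8 + 4 = 4916 (decimal)
Compute 1369 + 4916 = 6285
6285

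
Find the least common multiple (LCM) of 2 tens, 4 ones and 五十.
Convert 2 tens, 4 ones (place-value notation) → 2×10 + 4 = 24 (decimal)
Convert 五十 (Chinese numeral) → 5×10 = 50 (decimal)
Compute lcm(24, 50) = 600
600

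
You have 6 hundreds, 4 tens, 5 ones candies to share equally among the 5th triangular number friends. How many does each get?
Convert 6 hundreds, 4 tens, 5 ones (place-value notation) → 6×100 + 4×10 + 5 = 645 (decimal)
Convert the 5th triangular number (triangular index) → 5×6/2 = 15 (decimal)
Compute 645 ÷ 15 = 43
43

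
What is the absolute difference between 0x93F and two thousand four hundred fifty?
Convert 0x93F (hexadecimal) → 9×256 + 3×16 + 15 = 2367 (decimal)
Convert two thousand four hundred fifty (English words) → 2×1000 + 4×100 + 50 = 2450 (decimal)
Compute |2367 - 2450| = 83
83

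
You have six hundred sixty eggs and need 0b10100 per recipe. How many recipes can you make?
Convert six hundred sixty (English words) → 6×100 + 60 = 660 (decimal)
Convert 0b10100 (binary) → 16 + 4 = 20 (decimal)
Compute 660 ÷ 20 = 33
33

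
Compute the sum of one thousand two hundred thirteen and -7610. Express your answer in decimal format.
Convert one thousand two hundred thirteen (English words) → 1×1000 + 2×100 + 13 = 1213 (decimal)
Compute 1213 + -7610 = -6397
-6397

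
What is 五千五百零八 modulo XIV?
Convert 五千五百零八 (Chinese numeral) → 5×1000 + 5×100 + 8 = 5508 (decimal)
Convert XIV (Roman numeral) → 10 + 4 = 14 (decimal)
Compute 5508 mod 14 = 6
6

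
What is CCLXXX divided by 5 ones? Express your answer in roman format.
Convert CCLXXX (Roman numeral) → 100 + 100 + 50 + 10 + 10 + 10 = 280 (decimal)
Convert 5 ones (place-value notation) → 5 (decimal)
Compute 280 ÷ 5 = 56
Convert 56 (decimal) → 56 = 50 + 5 + 1 → LVI (Roman numeral)
LVI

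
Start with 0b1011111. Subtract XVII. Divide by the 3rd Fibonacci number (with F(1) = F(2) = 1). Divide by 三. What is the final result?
Convert 0b1011111 (binary) → 64 + 16 + 8 + 4 + 2 + 1 = 95 (decimal)
Start: 95
Convert XVII (Roman numeral) → 10 + 5 + 1 + 1 = 17 (decimal)
95 - 17 = 78
Convert the 3rd Fibonacci number (with F(1) = F(2) = 1) (Fibonacci index) → 1, 1, 2 → 2 (decimal)
78 ÷ 2 = 39
Convert 三 (Chinese numeral) → 3 (decimal)
39 ÷ 3 = 13
13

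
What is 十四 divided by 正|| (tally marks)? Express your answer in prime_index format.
Convert 十四 (Chinese numeral) → 1×10 + 4 = 14 (decimal)
Convert 正|| (tally marks) → 5 + 2 = 7 (decimal)
Compute 14 ÷ 7 = 2
Convert 2 (decimal) → the 1st prime (prime index)
the 1st prime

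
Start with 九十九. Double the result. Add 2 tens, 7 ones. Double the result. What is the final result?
Convert 九十九 (Chinese numeral) → 9×10 + 9 = 99 (decimal)
Start: 99
99 × 2 = 198
Convert 2 tens, 7 ones (place-value notation) → 2×10 + 7 = 27 (decimal)
198 + 27 = 225
225 × 2 = 450
450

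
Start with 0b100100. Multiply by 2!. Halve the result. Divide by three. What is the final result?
Convert 0b100100 (binary) → 32 + 4 = 36 (decimal)
Start: 36
Convert 2! (factorial) → 2 (decimal)
36 × 2 = 72
72 ÷ 2 = 36
Convert three (English words) → 3 (decimal)
36 ÷ 3 = 12
12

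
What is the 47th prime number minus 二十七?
The 47th prime number = 211
Convert 二十七 (Chinese numeral) → 2×10 + 7 = 27 (decimal)
Compute 211 - 27 = 184
184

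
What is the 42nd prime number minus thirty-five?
The 42nd prime number = 181
Convert thirty-five (English words) → 35 (decimal)
Compute 181 - 35 = 146
146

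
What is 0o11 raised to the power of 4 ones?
Convert 0o11 (octal) → 1×8 + 1 = 9 (decimal)
Convert 4 ones (place-value notation) → 4 (decimal)
Compute 9 ^ 4 = 6561
6561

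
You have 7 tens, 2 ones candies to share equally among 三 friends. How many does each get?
Convert 7 tens, 2 ones (place-value notation) → 7×10 + 2 = 72 (decimal)
Convert 三 (Chinese numeral) → 3 (decimal)
Compute 72 ÷ 3 = 24
24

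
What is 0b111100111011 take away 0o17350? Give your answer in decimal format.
Convert 0b111100111011 (binary) → 2048 + 1024 + 512 + 256 + 32 + 16 + 8 + 2 + 1 = 3899 (decimal)
Convert 0o17350 (octal) → 1×4096 + 7×512 + 3×64 + 5×8 = 7912 (decimal)
Compute 3899 - 7912 = -4013
-4013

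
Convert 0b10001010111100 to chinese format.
Convert 0b10001010111100 (binary) → 8192 + 512 + 128 + 32 + 16 + 8 + 4 = 8892 (decimal)
Convert 8892 (decimal) → 8892 = 8×1000 + 8×100 + 9×10 + 2 → 八千八百九十二 (Chinese numeral)
八千八百九十二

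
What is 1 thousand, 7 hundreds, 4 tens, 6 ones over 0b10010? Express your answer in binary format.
Convert 1 thousand, 7 hundreds, 4 tens, 6 ones (place-value notation) → 1×1000 + 7×100 + 4×10 + 6 = 1746 (decimal)
Convert 0b10010 (binary) → 16 + 2 = 18 (decimal)
Compute 1746 ÷ 18 = 97
Convert 97 (decimal) → 97 = 64 + 32 + 1 → 0b1100001 (binary)
0b1100001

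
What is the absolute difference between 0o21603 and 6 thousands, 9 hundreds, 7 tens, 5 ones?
Convert 0o21603 (octal) → 2×4096 + 1×512 + 6×64 + 3 = 9091 (decimal)
Convert 6 thousands, 9 hundreds, 7 tens, 5 ones (place-value notation) → 6×1000 + 9×100 + 7×10 + 5 = 6975 (decimal)
Compute |9091 - 6975| = 2116
2116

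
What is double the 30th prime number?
The 30th prime number = 113
Compute 113 × 2 = 226
226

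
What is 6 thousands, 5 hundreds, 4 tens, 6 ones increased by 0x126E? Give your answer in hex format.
Convert 6 thousands, 5 hundreds, 4 tens, 6 ones (place-value notation) → 6×1000 + 5×100 + 4×10 + 6 = 6546 (decimal)
Convert 0x126E (hexadecimal) → 1×4096 + 2×256 + 6×16 + 14 = 4718 (decimal)
Compute 6546 + 4718 = 11264
Convert 11264 (decimal) → 11264 = 2×4096 + 12×256 → 0x2C00 (hexadecimal)
0x2C00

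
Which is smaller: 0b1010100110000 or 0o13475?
Convert 0b1010100110000 (binary) → 4096 + 1024 + 256 + 32 + 16 = 5424 (decimal)
Convert 0o13475 (octal) → 1×4096 + 3×512 + 4×64 + 7×8 + 5 = 5949 (decimal)
Compare 5424 vs 5949: smaller = 5424
5424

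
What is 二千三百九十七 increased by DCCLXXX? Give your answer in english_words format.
Convert 二千三百九十七 (Chinese numeral) → 2×1000 + 3×100 + 9×10 + 7 = 2397 (decimal)
Convert DCCLXXX (Roman numeral) → 500 + 100 + 100 + 50 + 10 + 10 + 10 = 780 (decimal)
Compute 2397 + 780 = 3177
Convert 3177 (decimal) → 3177 = 3×1000 + 1×100 + 77 → three thousand one hundred seventy-seven (English words)
three thousand one hundred seventy-seven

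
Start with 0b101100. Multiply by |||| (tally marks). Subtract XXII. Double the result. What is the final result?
Convert 0b101100 (binary) → 32 + 8 + 4 = 44 (decimal)
Start: 44
Convert |||| (tally marks) → 4 (decimal)
44 × 4 = 176
Convert XXII (Roman numeral) → 10 + 10 + 1 + 1 = 22 (decimal)
176 - 22 = 154
154 × 2 = 308
308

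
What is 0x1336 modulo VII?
Convert 0x1336 (hexadecimal) → 1×4096 + 3×256 + 3×16 + 6 = 4918 (decimal)
Convert VII (Roman numeral) → 5 + 1 + 1 = 7 (decimal)
Compute 4918 mod 7 = 4
4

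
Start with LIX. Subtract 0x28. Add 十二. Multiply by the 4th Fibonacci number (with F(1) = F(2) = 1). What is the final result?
Convert LIX (Roman numeral) → 50 + 9 = 59 (decimal)
Start: 59
Convert 0x28 (hexadecimal) → 2×16 + 8 = 40 (decimal)
59 - 40 = 19
Convert 十二 (Chinese numeral) → 1×10 + 2 = 12 (decimal)
19 + 12 = 31
Convert the 4th Fibonacci number (with F(1) = F(2) = 1) (Fibonacci index) → 1, 1, 2, 3 → 3 (decimal)
31 × 3 = 93
93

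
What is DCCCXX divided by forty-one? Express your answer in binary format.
Convert DCCCXX (Roman numeral) → 500 + 100 + 100 + 100 + 10 + 10 = 820 (decimal)
Convert forty-one (English words) → 41 (decimal)
Compute 820 ÷ 41 = 20
Convert 20 (decimal) → 20 = 16 + 4 → 0b10100 (binary)
0b10100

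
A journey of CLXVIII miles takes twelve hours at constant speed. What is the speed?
Convert CLXVIII (Roman numeral) → 100 + 50 + 10 + 5 + 1 + 1 + 1 = 168 (decimal)
Convert twelve (English words) → 12 (decimal)
Compute 168 ÷ 12 = 14
14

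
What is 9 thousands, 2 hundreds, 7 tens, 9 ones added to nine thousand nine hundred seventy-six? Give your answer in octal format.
Convert 9 thousands, 2 hundreds, 7 tens, 9 ones (place-value notation) → 9×1000 + 2×100 + 7×10 + 9 = 9279 (decimal)
Convert nine thousand nine hundred seventy-six (English words) → 9×1000 + 9×100 + 76 = 9976 (decimal)
Compute 9279 + 9976 = 19255
Convert 19255 (decimal) → 19255 = 4×4096 + 5×512 + 4×64 + 6×8 + 7 → 0o45467 (octal)
0o45467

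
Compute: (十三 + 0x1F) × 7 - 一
Convert 十三 (Chinese numeral) → 1×10 + 3 = 13 (decimal)
Convert 0x1F (hexadecimal) → 1×16 + 15 = 31 (decimal)
Convert 一 (Chinese numeral) → 1 (decimal)
Expression in decimal: (13 + 31) × 7 - 1
Parentheses first: 13 + 31 = 44
Multiply: 44 × 7 = 308
Subtract: 308 - 1 = 307
307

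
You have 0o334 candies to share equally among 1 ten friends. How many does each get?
Convert 0o334 (octal) → 3×64 + 3×8 + 4 = 220 (decimal)
Convert 1 ten (place-value notation) → 1×10 = 10 (decimal)
Compute 220 ÷ 10 = 22
22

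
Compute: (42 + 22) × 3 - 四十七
Convert 四十七 (Chinese numeral) → 4×10 + 7 = 47 (decimal)
Expression in decimal: (42 + 22) × 3 - 47
Parentheses first: 42 + 22 = 64
Multiply: 64 × 3 = 192
Subtract: 192 - 47 = 145
145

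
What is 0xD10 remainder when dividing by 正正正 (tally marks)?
Convert 0xD10 (hexadecimal) → 13×256 + 1×16 = 3344 (decimal)
Convert 正正正 (tally marks) → 5 + 5 + 5 = 15 (decimal)
Compute 3344 mod 15 = 14
14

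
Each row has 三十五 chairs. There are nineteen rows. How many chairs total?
Convert 三十五 (Chinese numeral) → 3×10 + 5 = 35 (decimal)
Convert nineteen (English words) → 19 (decimal)
Compute 35 × 19 = 665
665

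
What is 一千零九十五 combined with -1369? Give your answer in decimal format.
Convert 一千零九十五 (Chinese numeral) → 1×1000 + 9×10 + 5 = 1095 (decimal)
Compute 1095 + -1369 = -274
-274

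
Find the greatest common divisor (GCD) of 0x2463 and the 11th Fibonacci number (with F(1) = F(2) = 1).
Convert 0x2463 (hexadecimal) → 2×4096 + 4×256 + 6×16 + 3 = 9315 (decimal)
Convert the 11th Fibonacci number (with F(1) = F(2) = 1) (Fibonacci index) → 1, 1, 2, 3, 5, 8, 13, 21, 34, 55, 89 → 89 (decimal)
Compute gcd(9315, 89) = 1
1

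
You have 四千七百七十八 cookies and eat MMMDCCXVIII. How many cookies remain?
Convert 四千七百七十八 (Chinese numeral) → 4×1000 + 7×100 + 7×10 + 8 = 4778 (decimal)
Convert MMMDCCXVIII (Roman numeral) → 1000 + 1000 + 1000 + 500 + 100 + 100 + 10 + 5 + 1 + 1 + 1 = 3718 (decimal)
Compute 4778 - 3718 = 1060
1060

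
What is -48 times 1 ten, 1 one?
Convert 1 ten, 1 one (place-value notation) → 1×10 + 1 = 11 (decimal)
Compute -48 × 11 = -528
-528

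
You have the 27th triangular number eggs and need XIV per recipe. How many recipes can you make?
Convert the 27th triangular number (triangular index) → 27×28/2 = 378 (decimal)
Convert XIV (Roman numeral) → 10 + 4 = 14 (decimal)
Compute 378 ÷ 14 = 27
27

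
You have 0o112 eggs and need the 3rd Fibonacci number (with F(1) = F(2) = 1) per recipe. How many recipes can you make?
Convert 0o112 (octal) → 1×64 + 1×8 + 2 = 74 (decimal)
Convert the 3rd Fibonacci number (with F(1) = F(2) = 1) (Fibonacci index) → 1, 1, 2 → 2 (decimal)
Compute 74 ÷ 2 = 37
37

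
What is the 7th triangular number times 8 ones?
Convert the 7th triangular number (triangular index) → 7×8/2 = 28 (decimal)
Convert 8 ones (place-value notation) → 8 (decimal)
Compute 28 × 8 = 224
224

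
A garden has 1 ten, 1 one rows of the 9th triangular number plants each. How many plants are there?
Convert the 9th triangular number (triangular index) → 9×10/2 = 45 (decimal)
Convert 1 ten, 1 one (place-value notation) → 1×10 + 1 = 11 (decimal)
Compute 45 × 11 = 495
495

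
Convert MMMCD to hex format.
Convert MMMCD (Roman numeral) → 1000 + 1000 + 1000 + 400 = 3400 (decimal)
Convert 3400 (decimal) → 3400 = 13×256 + 4×16 + 8 → 0xD48 (hexadecimal)
0xD48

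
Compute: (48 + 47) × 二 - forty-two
Convert 二 (Chinese numeral) → 2 (decimal)
Convert forty-two (English words) → 42 (decimal)
Expression in decimal: (48 + 47) × 2 - 42
Parentheses first: 48 + 47 = 95
Multiply: 95 × 2 = 190
Subtract: 190 - 42 = 148
148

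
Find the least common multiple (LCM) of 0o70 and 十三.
Convert 0o70 (octal) → 7×8 = 56 (decimal)
Convert 十三 (Chinese numeral) → 1×10 + 3 = 13 (decimal)
Compute lcm(56, 13) = 728
728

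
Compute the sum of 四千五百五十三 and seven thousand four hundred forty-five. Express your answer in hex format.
Convert 四千五百五十三 (Chinese numeral) → 4×1000 + 5×100 + 5×10 + 3 = 4553 (decimal)
Convert seven thousand four hundred forty-five (English words) → 7×1000 + 4×100 + 45 = 7445 (decimal)
Compute 4553 + 7445 = 11998
Convert 11998 (decimal) → 11998 = 2×4096 + 14×256 + 13×16 + 14 → 0x2EDE (hexadecimal)
0x2EDE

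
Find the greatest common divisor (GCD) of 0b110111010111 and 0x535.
Convert 0b110111010111 (binary) → 2048 + 1024 + 256 + 128 + 64 + 16 + 4 + 2 + 1 = 3543 (decimal)
Convert 0x535 (hexadecimal) → 5×256 + 3×16 + 5 = 1333 (decimal)
Compute gcd(3543, 1333) = 1
1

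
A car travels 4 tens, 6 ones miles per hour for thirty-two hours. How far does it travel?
Convert 4 tens, 6 ones (place-value notation) → 4×10 + 6 = 46 (decimal)
Convert thirty-two (English words) → 32 (decimal)
Compute 46 × 32 = 1472
1472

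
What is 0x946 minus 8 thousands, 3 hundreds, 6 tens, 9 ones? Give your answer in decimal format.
Convert 0x946 (hexadecimal) → 9×256 + 4×16 + 6 = 2374 (decimal)
Convert 8 thousands, 3 hundreds, 6 tens, 9 ones (place-value notation) → 8×1000 + 3×100 + 6×10 + 9 = 8369 (decimal)
Compute 2374 - 8369 = -5995
-5995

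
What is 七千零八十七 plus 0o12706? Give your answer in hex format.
Convert 七千零八十七 (Chinese numeral) → 7×1000 + 8×10 + 7 = 7087 (decimal)
Convert 0o12706 (octal) → 1×4096 + 2×512 + 7×64 + 6 = 5574 (decimal)
Compute 7087 + 5574 = 12661
Convert 12661 (decimal) → 12661 = 3×4096 + 1×256 + 7×16 + 5 → 0x3175 (hexadecimal)
0x3175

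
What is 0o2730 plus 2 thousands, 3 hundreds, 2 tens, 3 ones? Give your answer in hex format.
Convert 0o2730 (octal) → 2×512 + 7×64 + 3×8 = 1496 (decimal)
Convert 2 thousands, 3 hundreds, 2 tens, 3 ones (place-value notation) → 2×1000 + 3×100 + 2×10 + 3 = 2323 (decimal)
Compute 1496 + 2323 = 3819
Convert 3819 (decimal) → 3819 = 14×256 + 14×16 + 11 → 0xEEB (hexadecimal)
0xEEB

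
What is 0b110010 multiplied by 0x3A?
Convert 0b110010 (binary) → 32 + 16 + 2 = 50 (decimal)
Convert 0x3A (hexadecimal) → 3×16 + 10 = 58 (decimal)
Compute 50 × 58 = 2900
2900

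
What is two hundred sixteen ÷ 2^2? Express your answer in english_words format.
Convert two hundred sixteen (English words) → 2×100 + 16 = 216 (decimal)
Convert 2^2 (power) → 4 (decimal)
Compute 216 ÷ 4 = 54
Convert 54 (decimal) → fifty-four (English words)
fifty-four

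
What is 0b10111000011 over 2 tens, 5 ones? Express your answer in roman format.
Convert 0b10111000011 (binary) → 1024 + 256 + 128 + 64 + 2 + 1 = 1475 (decimal)
Convert 2 tens, 5 ones (place-value notation) → 2×10 + 5 = 25 (decimal)
Compute 1475 ÷ 25 = 59
Convert 59 (decimal) → 59 = 50 + 9 → LIX (Roman numeral)
LIX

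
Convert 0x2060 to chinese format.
Convert 0x2060 (hexadecimal) → 2×4096 + 6×16 = 8288 (decimal)
Convert 8288 (decimal) → 8288 = 8×1000 + 2×100 + 8×10 + 8 → 八千二百八十八 (Chinese numeral)
八千二百八十八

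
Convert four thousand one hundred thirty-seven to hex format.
Convert four thousand one hundred thirty-seven (English words) → 4×1000 + 1×100 + 37 = 4137 (decimal)
Convert 4137 (decimal) → 4137 = 1×4096 + 2×16 + 9 → 0x1029 (hexadecimal)
0x1029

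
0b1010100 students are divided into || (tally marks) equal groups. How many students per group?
Convert 0b1010100 (binary) → 64 + 16 + 4 = 84 (decimal)
Convert || (tally marks) → 2 (decimal)
Compute 84 ÷ 2 = 42
42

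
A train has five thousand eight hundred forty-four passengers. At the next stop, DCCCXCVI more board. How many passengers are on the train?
Convert five thousand eight hundred forty-four (English words) → 5×1000 + 8×100 + 44 = 5844 (decimal)
Convert DCCCXCVI (Roman numeral) → 500 + 100 + 100 + 100 + 90 + 5 + 1 = 896 (decimal)
Compute 5844 + 896 = 6740
6740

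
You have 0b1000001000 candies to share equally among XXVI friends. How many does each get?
Convert 0b1000001000 (binary) → 512 + 8 = 520 (decimal)
Convert XXVI (Roman numeral) → 10 + 10 + 5 + 1 = 26 (decimal)
Compute 520 ÷ 26 = 20
20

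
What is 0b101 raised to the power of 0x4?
Convert 0b101 (binary) → 4 + 1 = 5 (decimal)
Convert 0x4 (hexadecimal) → 4 (decimal)
Compute 5 ^ 4 = 625
625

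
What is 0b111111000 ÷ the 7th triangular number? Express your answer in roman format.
Convert 0b111111000 (binary) → 256 + 128 + 64 + 32 + 16 + 8 = 504 (decimal)
Convert the 7th triangular number (triangular index) → 7×8/2 = 28 (decimal)
Compute 504 ÷ 28 = 18
Convert 18 (decimal) → 18 = 10 + 5 + 1 + 1 + 1 → XVIII (Roman numeral)
XVIII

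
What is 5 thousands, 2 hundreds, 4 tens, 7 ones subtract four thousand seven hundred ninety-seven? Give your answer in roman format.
Convert 5 thousands, 2 hundreds, 4 tens, 7 ones (place-value notation) → 5×1000 + 2×100 + 4×10 + 7 = 5247 (decimal)
Convert four thousand seven hundred ninety-seven (English words) → 4×1000 + 7×100 + 97 = 4797 (decimal)
Compute 5247 - 4797 = 450
Convert 450 (decimal) → 450 = 400 + 50 → CDL (Roman numeral)
CDL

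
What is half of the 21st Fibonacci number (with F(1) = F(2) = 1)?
The 21st Fibonacci number (with F(1) = F(2) = 1) = 10946
Compute 10946 ÷ 2 = 5473
5473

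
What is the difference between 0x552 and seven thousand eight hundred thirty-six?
Convert 0x552 (hexadecimal) → 5×256 + 5×16 + 2 = 1362 (decimal)
Convert seven thousand eight hundred thirty-six (English words) → 7×1000 + 8×100 + 36 = 7836 (decimal)
Difference: |1362 - 7836| = 6474
6474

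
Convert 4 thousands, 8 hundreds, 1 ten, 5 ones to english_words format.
Convert 4 thousands, 8 hundreds, 1 ten, 5 ones (place-value notation) → 4×1000 + 8×100 + 1×10 + 5 = 4815 (decimal)
Convert 4815 (decimal) → 4815 = 4×1000 + 8×100 + 15 → four thousand eight hundred fifteen (English words)
four thousand eight hundred fifteen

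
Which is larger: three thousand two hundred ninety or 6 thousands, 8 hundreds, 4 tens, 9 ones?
Convert three thousand two hundred ninety (English words) → 3×1000 + 2×100 + 90 = 3290 (decimal)
Convert 6 thousands, 8 hundreds, 4 tens, 9 ones (place-value notation) → 6×1000 + 8×100 + 4×10 + 9 = 6849 (decimal)
Compare 3290 vs 6849: larger = 6849
6849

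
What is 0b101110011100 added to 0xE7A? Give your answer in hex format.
Convert 0b101110011100 (binary) → 2048 + 512 + 256 + 128 + 16 + 8 + 4 = 2972 (decimal)
Convert 0xE7A (hexadecimal) → 14×256 + 7×16 + 10 = 3706 (decimal)
Compute 2972 + 3706 = 6678
Convert 6678 (decimal) → 6678 = 1×4096 + 10×256 + 1×16 + 6 → 0x1A16 (hexadecimal)
0x1A16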